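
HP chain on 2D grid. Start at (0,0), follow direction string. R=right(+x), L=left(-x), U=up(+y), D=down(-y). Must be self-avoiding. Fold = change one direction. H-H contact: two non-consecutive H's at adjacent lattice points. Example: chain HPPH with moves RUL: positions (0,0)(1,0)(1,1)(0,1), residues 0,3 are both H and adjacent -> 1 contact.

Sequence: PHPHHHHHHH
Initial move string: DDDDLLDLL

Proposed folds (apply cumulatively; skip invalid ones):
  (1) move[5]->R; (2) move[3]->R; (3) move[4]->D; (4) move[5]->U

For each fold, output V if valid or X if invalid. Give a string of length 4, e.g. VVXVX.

Answer: XXVX

Derivation:
Initial: DDDDLLDLL -> [(0, 0), (0, -1), (0, -2), (0, -3), (0, -4), (-1, -4), (-2, -4), (-2, -5), (-3, -5), (-4, -5)]
Fold 1: move[5]->R => DDDDLRDLL INVALID (collision), skipped
Fold 2: move[3]->R => DDDRLLDLL INVALID (collision), skipped
Fold 3: move[4]->D => DDDDDLDLL VALID
Fold 4: move[5]->U => DDDDDUDLL INVALID (collision), skipped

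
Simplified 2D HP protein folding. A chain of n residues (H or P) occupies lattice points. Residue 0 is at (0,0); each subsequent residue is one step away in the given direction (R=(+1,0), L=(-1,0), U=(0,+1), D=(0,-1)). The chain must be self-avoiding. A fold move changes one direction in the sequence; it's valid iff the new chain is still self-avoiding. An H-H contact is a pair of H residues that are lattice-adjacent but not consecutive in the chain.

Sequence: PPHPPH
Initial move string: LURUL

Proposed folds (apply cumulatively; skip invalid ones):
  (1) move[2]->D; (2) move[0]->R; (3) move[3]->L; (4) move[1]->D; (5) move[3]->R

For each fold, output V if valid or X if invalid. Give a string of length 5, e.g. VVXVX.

Initial: LURUL -> [(0, 0), (-1, 0), (-1, 1), (0, 1), (0, 2), (-1, 2)]
Fold 1: move[2]->D => LUDUL INVALID (collision), skipped
Fold 2: move[0]->R => RURUL VALID
Fold 3: move[3]->L => RURLL INVALID (collision), skipped
Fold 4: move[1]->D => RDRUL INVALID (collision), skipped
Fold 5: move[3]->R => RURRL INVALID (collision), skipped

Answer: XVXXX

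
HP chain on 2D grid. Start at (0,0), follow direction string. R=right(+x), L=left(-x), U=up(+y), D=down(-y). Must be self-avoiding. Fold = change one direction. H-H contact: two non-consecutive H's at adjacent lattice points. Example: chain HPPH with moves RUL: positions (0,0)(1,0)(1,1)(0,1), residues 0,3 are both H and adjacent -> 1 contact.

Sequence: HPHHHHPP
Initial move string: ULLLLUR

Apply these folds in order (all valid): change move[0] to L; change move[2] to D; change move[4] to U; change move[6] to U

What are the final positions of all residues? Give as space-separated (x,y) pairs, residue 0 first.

Initial moves: ULLLLUR
Fold: move[0]->L => LLLLLUR (positions: [(0, 0), (-1, 0), (-2, 0), (-3, 0), (-4, 0), (-5, 0), (-5, 1), (-4, 1)])
Fold: move[2]->D => LLDLLUR (positions: [(0, 0), (-1, 0), (-2, 0), (-2, -1), (-3, -1), (-4, -1), (-4, 0), (-3, 0)])
Fold: move[4]->U => LLDLUUR (positions: [(0, 0), (-1, 0), (-2, 0), (-2, -1), (-3, -1), (-3, 0), (-3, 1), (-2, 1)])
Fold: move[6]->U => LLDLUUU (positions: [(0, 0), (-1, 0), (-2, 0), (-2, -1), (-3, -1), (-3, 0), (-3, 1), (-3, 2)])

Answer: (0,0) (-1,0) (-2,0) (-2,-1) (-3,-1) (-3,0) (-3,1) (-3,2)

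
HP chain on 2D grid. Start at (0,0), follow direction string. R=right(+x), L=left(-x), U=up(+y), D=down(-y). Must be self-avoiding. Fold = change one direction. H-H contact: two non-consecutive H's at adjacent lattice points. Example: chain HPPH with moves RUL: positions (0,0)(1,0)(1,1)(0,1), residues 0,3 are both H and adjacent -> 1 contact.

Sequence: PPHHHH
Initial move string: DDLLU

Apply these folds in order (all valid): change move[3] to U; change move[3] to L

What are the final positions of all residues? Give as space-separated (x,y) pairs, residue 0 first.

Answer: (0,0) (0,-1) (0,-2) (-1,-2) (-2,-2) (-2,-1)

Derivation:
Initial moves: DDLLU
Fold: move[3]->U => DDLUU (positions: [(0, 0), (0, -1), (0, -2), (-1, -2), (-1, -1), (-1, 0)])
Fold: move[3]->L => DDLLU (positions: [(0, 0), (0, -1), (0, -2), (-1, -2), (-2, -2), (-2, -1)])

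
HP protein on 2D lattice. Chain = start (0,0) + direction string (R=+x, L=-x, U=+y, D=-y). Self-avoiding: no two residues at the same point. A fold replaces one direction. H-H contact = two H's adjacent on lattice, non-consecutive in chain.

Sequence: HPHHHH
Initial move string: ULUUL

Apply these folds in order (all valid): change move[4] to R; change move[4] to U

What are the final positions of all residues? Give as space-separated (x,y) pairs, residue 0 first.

Answer: (0,0) (0,1) (-1,1) (-1,2) (-1,3) (-1,4)

Derivation:
Initial moves: ULUUL
Fold: move[4]->R => ULUUR (positions: [(0, 0), (0, 1), (-1, 1), (-1, 2), (-1, 3), (0, 3)])
Fold: move[4]->U => ULUUU (positions: [(0, 0), (0, 1), (-1, 1), (-1, 2), (-1, 3), (-1, 4)])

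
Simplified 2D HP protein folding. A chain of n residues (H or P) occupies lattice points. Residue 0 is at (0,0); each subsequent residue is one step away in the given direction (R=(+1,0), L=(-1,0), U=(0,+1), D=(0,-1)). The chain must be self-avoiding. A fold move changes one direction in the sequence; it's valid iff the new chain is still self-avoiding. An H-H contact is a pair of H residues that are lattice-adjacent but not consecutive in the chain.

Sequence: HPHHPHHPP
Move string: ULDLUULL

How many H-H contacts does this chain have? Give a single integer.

Positions: [(0, 0), (0, 1), (-1, 1), (-1, 0), (-2, 0), (-2, 1), (-2, 2), (-3, 2), (-4, 2)]
H-H contact: residue 0 @(0,0) - residue 3 @(-1, 0)
H-H contact: residue 2 @(-1,1) - residue 5 @(-2, 1)

Answer: 2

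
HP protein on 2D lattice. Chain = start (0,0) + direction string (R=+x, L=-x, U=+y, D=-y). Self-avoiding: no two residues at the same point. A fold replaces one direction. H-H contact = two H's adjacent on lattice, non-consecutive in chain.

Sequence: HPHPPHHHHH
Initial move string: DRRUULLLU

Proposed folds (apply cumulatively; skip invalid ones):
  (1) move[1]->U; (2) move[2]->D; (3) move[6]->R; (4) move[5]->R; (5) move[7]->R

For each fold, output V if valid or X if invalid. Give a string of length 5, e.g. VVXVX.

Answer: XXXXX

Derivation:
Initial: DRRUULLLU -> [(0, 0), (0, -1), (1, -1), (2, -1), (2, 0), (2, 1), (1, 1), (0, 1), (-1, 1), (-1, 2)]
Fold 1: move[1]->U => DURUULLLU INVALID (collision), skipped
Fold 2: move[2]->D => DRDUULLLU INVALID (collision), skipped
Fold 3: move[6]->R => DRRUULRLU INVALID (collision), skipped
Fold 4: move[5]->R => DRRUURLLU INVALID (collision), skipped
Fold 5: move[7]->R => DRRUULLRU INVALID (collision), skipped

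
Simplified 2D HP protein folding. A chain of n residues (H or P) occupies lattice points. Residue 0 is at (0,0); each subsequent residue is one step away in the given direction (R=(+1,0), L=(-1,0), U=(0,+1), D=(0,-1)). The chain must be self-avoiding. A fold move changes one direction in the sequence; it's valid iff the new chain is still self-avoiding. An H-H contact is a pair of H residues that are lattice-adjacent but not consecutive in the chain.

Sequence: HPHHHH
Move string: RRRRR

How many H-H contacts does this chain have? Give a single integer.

Answer: 0

Derivation:
Positions: [(0, 0), (1, 0), (2, 0), (3, 0), (4, 0), (5, 0)]
No H-H contacts found.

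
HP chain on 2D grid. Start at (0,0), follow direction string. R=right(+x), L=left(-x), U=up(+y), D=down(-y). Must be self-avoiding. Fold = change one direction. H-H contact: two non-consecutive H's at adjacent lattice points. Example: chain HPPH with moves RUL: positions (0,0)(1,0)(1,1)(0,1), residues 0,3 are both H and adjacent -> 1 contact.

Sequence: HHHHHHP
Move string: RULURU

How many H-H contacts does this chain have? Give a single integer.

Answer: 2

Derivation:
Positions: [(0, 0), (1, 0), (1, 1), (0, 1), (0, 2), (1, 2), (1, 3)]
H-H contact: residue 0 @(0,0) - residue 3 @(0, 1)
H-H contact: residue 2 @(1,1) - residue 5 @(1, 2)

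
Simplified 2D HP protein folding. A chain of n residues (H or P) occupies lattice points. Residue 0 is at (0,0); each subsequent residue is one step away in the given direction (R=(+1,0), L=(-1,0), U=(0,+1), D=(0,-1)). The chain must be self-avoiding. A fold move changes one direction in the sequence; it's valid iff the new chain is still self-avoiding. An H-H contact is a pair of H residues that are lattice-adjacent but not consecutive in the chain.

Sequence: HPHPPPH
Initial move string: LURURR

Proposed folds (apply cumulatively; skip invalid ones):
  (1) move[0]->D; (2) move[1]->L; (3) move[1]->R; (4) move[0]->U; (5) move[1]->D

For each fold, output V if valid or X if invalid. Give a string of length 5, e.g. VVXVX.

Initial: LURURR -> [(0, 0), (-1, 0), (-1, 1), (0, 1), (0, 2), (1, 2), (2, 2)]
Fold 1: move[0]->D => DURURR INVALID (collision), skipped
Fold 2: move[1]->L => LLRURR INVALID (collision), skipped
Fold 3: move[1]->R => LRRURR INVALID (collision), skipped
Fold 4: move[0]->U => UURURR VALID
Fold 5: move[1]->D => UDRURR INVALID (collision), skipped

Answer: XXXVX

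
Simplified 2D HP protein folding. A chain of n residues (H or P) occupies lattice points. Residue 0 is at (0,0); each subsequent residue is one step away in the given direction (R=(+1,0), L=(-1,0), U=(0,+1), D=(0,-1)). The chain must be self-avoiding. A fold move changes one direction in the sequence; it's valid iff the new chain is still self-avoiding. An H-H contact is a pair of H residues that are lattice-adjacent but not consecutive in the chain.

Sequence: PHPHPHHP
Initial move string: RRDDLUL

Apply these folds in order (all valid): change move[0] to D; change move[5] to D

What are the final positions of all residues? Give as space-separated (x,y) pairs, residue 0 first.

Answer: (0,0) (0,-1) (1,-1) (1,-2) (1,-3) (0,-3) (0,-4) (-1,-4)

Derivation:
Initial moves: RRDDLUL
Fold: move[0]->D => DRDDLUL (positions: [(0, 0), (0, -1), (1, -1), (1, -2), (1, -3), (0, -3), (0, -2), (-1, -2)])
Fold: move[5]->D => DRDDLDL (positions: [(0, 0), (0, -1), (1, -1), (1, -2), (1, -3), (0, -3), (0, -4), (-1, -4)])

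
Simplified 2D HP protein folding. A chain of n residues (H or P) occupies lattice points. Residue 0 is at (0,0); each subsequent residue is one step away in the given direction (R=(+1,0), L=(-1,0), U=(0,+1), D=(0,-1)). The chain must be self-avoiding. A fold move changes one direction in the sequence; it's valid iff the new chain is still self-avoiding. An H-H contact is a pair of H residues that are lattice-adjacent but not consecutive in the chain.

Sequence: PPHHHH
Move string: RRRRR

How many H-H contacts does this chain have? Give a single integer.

Answer: 0

Derivation:
Positions: [(0, 0), (1, 0), (2, 0), (3, 0), (4, 0), (5, 0)]
No H-H contacts found.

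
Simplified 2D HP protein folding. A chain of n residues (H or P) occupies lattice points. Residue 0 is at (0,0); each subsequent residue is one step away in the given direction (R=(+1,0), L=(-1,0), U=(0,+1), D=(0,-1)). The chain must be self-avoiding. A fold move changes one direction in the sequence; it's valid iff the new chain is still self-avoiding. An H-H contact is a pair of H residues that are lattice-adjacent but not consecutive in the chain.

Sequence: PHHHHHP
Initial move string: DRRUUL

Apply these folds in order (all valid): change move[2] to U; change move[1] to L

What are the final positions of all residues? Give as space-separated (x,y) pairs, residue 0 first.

Initial moves: DRRUUL
Fold: move[2]->U => DRUUUL (positions: [(0, 0), (0, -1), (1, -1), (1, 0), (1, 1), (1, 2), (0, 2)])
Fold: move[1]->L => DLUUUL (positions: [(0, 0), (0, -1), (-1, -1), (-1, 0), (-1, 1), (-1, 2), (-2, 2)])

Answer: (0,0) (0,-1) (-1,-1) (-1,0) (-1,1) (-1,2) (-2,2)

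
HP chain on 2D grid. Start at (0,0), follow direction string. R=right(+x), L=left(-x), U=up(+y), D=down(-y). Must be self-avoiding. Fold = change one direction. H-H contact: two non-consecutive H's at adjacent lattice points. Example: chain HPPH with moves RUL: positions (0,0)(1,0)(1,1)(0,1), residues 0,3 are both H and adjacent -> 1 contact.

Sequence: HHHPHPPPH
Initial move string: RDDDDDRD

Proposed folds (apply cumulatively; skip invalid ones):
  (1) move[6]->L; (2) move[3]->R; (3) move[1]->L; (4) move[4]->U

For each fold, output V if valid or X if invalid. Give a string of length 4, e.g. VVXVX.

Initial: RDDDDDRD -> [(0, 0), (1, 0), (1, -1), (1, -2), (1, -3), (1, -4), (1, -5), (2, -5), (2, -6)]
Fold 1: move[6]->L => RDDDDDLD VALID
Fold 2: move[3]->R => RDDRDDLD VALID
Fold 3: move[1]->L => RLDRDDLD INVALID (collision), skipped
Fold 4: move[4]->U => RDDRUDLD INVALID (collision), skipped

Answer: VVXX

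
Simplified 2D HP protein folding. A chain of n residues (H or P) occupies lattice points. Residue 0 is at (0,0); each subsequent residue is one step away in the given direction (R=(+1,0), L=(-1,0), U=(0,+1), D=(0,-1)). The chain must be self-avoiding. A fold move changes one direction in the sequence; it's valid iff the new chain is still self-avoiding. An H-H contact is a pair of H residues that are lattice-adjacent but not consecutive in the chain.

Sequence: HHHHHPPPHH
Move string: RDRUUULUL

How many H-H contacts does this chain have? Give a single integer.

Positions: [(0, 0), (1, 0), (1, -1), (2, -1), (2, 0), (2, 1), (2, 2), (1, 2), (1, 3), (0, 3)]
H-H contact: residue 1 @(1,0) - residue 4 @(2, 0)

Answer: 1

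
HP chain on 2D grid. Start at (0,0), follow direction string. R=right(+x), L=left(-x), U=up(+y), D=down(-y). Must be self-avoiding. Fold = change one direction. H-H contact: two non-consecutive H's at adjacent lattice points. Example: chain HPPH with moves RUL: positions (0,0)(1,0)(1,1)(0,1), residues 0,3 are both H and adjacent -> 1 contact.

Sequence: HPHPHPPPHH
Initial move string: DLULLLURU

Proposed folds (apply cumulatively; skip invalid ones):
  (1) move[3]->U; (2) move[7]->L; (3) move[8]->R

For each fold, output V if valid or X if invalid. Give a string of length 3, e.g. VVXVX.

Answer: VVX

Derivation:
Initial: DLULLLURU -> [(0, 0), (0, -1), (-1, -1), (-1, 0), (-2, 0), (-3, 0), (-4, 0), (-4, 1), (-3, 1), (-3, 2)]
Fold 1: move[3]->U => DLUULLURU VALID
Fold 2: move[7]->L => DLUULLULU VALID
Fold 3: move[8]->R => DLUULLULR INVALID (collision), skipped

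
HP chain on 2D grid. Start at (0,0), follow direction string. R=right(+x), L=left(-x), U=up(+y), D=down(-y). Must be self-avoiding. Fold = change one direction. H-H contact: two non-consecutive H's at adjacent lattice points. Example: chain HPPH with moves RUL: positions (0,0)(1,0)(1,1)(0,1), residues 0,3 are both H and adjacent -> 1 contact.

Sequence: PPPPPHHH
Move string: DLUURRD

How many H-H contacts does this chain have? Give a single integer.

Answer: 0

Derivation:
Positions: [(0, 0), (0, -1), (-1, -1), (-1, 0), (-1, 1), (0, 1), (1, 1), (1, 0)]
No H-H contacts found.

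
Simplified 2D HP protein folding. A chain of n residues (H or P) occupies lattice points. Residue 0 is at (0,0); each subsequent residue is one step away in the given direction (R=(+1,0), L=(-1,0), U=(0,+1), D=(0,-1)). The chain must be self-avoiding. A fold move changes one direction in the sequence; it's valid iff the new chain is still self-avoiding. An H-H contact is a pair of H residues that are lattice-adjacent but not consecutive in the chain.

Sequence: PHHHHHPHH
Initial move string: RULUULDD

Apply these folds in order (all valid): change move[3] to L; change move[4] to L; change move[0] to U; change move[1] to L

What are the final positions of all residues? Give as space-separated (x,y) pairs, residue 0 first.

Initial moves: RULUULDD
Fold: move[3]->L => RULLULDD (positions: [(0, 0), (1, 0), (1, 1), (0, 1), (-1, 1), (-1, 2), (-2, 2), (-2, 1), (-2, 0)])
Fold: move[4]->L => RULLLLDD (positions: [(0, 0), (1, 0), (1, 1), (0, 1), (-1, 1), (-2, 1), (-3, 1), (-3, 0), (-3, -1)])
Fold: move[0]->U => UULLLLDD (positions: [(0, 0), (0, 1), (0, 2), (-1, 2), (-2, 2), (-3, 2), (-4, 2), (-4, 1), (-4, 0)])
Fold: move[1]->L => ULLLLLDD (positions: [(0, 0), (0, 1), (-1, 1), (-2, 1), (-3, 1), (-4, 1), (-5, 1), (-5, 0), (-5, -1)])

Answer: (0,0) (0,1) (-1,1) (-2,1) (-3,1) (-4,1) (-5,1) (-5,0) (-5,-1)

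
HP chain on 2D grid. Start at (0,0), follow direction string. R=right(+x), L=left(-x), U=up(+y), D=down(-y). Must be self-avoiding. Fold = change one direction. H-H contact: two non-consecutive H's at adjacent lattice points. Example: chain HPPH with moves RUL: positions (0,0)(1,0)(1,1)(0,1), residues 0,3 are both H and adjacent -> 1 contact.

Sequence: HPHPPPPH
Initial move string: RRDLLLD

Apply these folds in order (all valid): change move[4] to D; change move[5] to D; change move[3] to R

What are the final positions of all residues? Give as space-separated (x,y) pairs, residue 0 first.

Initial moves: RRDLLLD
Fold: move[4]->D => RRDLDLD (positions: [(0, 0), (1, 0), (2, 0), (2, -1), (1, -1), (1, -2), (0, -2), (0, -3)])
Fold: move[5]->D => RRDLDDD (positions: [(0, 0), (1, 0), (2, 0), (2, -1), (1, -1), (1, -2), (1, -3), (1, -4)])
Fold: move[3]->R => RRDRDDD (positions: [(0, 0), (1, 0), (2, 0), (2, -1), (3, -1), (3, -2), (3, -3), (3, -4)])

Answer: (0,0) (1,0) (2,0) (2,-1) (3,-1) (3,-2) (3,-3) (3,-4)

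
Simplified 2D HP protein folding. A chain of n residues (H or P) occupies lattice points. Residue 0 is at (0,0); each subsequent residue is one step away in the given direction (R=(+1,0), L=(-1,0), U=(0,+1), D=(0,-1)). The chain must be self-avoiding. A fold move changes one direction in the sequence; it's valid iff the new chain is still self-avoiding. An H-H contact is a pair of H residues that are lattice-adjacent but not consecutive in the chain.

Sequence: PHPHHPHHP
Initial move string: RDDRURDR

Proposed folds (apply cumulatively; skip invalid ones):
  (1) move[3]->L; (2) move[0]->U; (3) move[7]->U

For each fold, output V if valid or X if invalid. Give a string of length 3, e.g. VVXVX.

Initial: RDDRURDR -> [(0, 0), (1, 0), (1, -1), (1, -2), (2, -2), (2, -1), (3, -1), (3, -2), (4, -2)]
Fold 1: move[3]->L => RDDLURDR INVALID (collision), skipped
Fold 2: move[0]->U => UDDRURDR INVALID (collision), skipped
Fold 3: move[7]->U => RDDRURDU INVALID (collision), skipped

Answer: XXX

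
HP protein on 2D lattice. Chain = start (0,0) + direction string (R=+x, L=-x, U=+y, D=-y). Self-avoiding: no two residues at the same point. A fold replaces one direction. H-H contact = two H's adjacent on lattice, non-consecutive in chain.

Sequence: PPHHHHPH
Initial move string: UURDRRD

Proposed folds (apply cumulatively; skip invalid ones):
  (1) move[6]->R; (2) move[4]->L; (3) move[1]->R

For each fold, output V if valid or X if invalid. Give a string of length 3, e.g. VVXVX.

Answer: VXV

Derivation:
Initial: UURDRRD -> [(0, 0), (0, 1), (0, 2), (1, 2), (1, 1), (2, 1), (3, 1), (3, 0)]
Fold 1: move[6]->R => UURDRRR VALID
Fold 2: move[4]->L => UURDLRR INVALID (collision), skipped
Fold 3: move[1]->R => URRDRRR VALID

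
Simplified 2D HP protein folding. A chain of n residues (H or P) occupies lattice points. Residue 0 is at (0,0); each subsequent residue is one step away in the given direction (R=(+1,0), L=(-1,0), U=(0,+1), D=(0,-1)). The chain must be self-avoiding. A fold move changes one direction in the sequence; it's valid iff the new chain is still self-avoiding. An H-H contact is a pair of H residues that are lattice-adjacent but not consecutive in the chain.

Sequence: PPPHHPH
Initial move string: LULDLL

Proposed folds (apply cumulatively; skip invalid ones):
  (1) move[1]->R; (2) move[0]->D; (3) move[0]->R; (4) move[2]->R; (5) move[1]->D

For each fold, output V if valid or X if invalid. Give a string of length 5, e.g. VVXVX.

Answer: XXXXV

Derivation:
Initial: LULDLL -> [(0, 0), (-1, 0), (-1, 1), (-2, 1), (-2, 0), (-3, 0), (-4, 0)]
Fold 1: move[1]->R => LRLDLL INVALID (collision), skipped
Fold 2: move[0]->D => DULDLL INVALID (collision), skipped
Fold 3: move[0]->R => RULDLL INVALID (collision), skipped
Fold 4: move[2]->R => LURDLL INVALID (collision), skipped
Fold 5: move[1]->D => LDLDLL VALID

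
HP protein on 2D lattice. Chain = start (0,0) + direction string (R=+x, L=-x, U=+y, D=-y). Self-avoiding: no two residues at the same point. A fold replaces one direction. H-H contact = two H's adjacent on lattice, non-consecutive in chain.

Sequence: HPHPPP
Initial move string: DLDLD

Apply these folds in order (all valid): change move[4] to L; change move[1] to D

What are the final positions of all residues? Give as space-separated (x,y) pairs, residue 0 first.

Answer: (0,0) (0,-1) (0,-2) (0,-3) (-1,-3) (-2,-3)

Derivation:
Initial moves: DLDLD
Fold: move[4]->L => DLDLL (positions: [(0, 0), (0, -1), (-1, -1), (-1, -2), (-2, -2), (-3, -2)])
Fold: move[1]->D => DDDLL (positions: [(0, 0), (0, -1), (0, -2), (0, -3), (-1, -3), (-2, -3)])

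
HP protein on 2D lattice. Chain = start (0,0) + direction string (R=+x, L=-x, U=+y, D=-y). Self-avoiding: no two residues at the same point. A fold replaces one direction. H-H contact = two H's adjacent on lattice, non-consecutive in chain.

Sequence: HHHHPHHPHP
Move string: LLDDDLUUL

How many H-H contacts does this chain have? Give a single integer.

Answer: 1

Derivation:
Positions: [(0, 0), (-1, 0), (-2, 0), (-2, -1), (-2, -2), (-2, -3), (-3, -3), (-3, -2), (-3, -1), (-4, -1)]
H-H contact: residue 3 @(-2,-1) - residue 8 @(-3, -1)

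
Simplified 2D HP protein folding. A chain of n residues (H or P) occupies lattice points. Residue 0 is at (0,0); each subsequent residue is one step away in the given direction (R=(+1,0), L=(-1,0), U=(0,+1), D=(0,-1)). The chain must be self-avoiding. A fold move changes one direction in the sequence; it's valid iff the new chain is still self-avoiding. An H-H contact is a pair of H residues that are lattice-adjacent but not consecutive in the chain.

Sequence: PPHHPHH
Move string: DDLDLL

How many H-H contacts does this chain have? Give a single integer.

Answer: 0

Derivation:
Positions: [(0, 0), (0, -1), (0, -2), (-1, -2), (-1, -3), (-2, -3), (-3, -3)]
No H-H contacts found.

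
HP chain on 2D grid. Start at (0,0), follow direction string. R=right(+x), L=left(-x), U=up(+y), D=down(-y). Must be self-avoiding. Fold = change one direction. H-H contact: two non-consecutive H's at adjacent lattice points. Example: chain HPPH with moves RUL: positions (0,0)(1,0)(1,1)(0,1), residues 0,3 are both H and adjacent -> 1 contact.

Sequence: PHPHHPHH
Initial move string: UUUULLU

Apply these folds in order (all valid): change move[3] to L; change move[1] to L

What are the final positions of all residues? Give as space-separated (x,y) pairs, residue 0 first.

Initial moves: UUUULLU
Fold: move[3]->L => UUULLLU (positions: [(0, 0), (0, 1), (0, 2), (0, 3), (-1, 3), (-2, 3), (-3, 3), (-3, 4)])
Fold: move[1]->L => ULULLLU (positions: [(0, 0), (0, 1), (-1, 1), (-1, 2), (-2, 2), (-3, 2), (-4, 2), (-4, 3)])

Answer: (0,0) (0,1) (-1,1) (-1,2) (-2,2) (-3,2) (-4,2) (-4,3)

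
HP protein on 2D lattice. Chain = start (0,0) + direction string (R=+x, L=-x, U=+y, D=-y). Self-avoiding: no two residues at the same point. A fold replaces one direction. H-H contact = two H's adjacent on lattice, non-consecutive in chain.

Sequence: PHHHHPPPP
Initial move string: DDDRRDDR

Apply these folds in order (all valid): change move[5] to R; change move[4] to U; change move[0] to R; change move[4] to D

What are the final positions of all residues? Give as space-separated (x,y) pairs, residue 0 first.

Initial moves: DDDRRDDR
Fold: move[5]->R => DDDRRRDR (positions: [(0, 0), (0, -1), (0, -2), (0, -3), (1, -3), (2, -3), (3, -3), (3, -4), (4, -4)])
Fold: move[4]->U => DDDRURDR (positions: [(0, 0), (0, -1), (0, -2), (0, -3), (1, -3), (1, -2), (2, -2), (2, -3), (3, -3)])
Fold: move[0]->R => RDDRURDR (positions: [(0, 0), (1, 0), (1, -1), (1, -2), (2, -2), (2, -1), (3, -1), (3, -2), (4, -2)])
Fold: move[4]->D => RDDRDRDR (positions: [(0, 0), (1, 0), (1, -1), (1, -2), (2, -2), (2, -3), (3, -3), (3, -4), (4, -4)])

Answer: (0,0) (1,0) (1,-1) (1,-2) (2,-2) (2,-3) (3,-3) (3,-4) (4,-4)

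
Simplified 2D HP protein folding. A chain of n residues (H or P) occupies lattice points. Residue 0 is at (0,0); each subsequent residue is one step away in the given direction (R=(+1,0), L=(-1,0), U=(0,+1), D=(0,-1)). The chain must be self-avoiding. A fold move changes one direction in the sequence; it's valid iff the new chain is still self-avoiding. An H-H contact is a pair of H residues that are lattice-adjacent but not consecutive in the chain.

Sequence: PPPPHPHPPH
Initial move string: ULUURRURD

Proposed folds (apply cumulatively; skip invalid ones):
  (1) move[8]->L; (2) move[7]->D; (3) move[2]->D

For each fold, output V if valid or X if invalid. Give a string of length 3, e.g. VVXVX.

Initial: ULUURRURD -> [(0, 0), (0, 1), (-1, 1), (-1, 2), (-1, 3), (0, 3), (1, 3), (1, 4), (2, 4), (2, 3)]
Fold 1: move[8]->L => ULUURRURL INVALID (collision), skipped
Fold 2: move[7]->D => ULUURRUDD INVALID (collision), skipped
Fold 3: move[2]->D => ULDURRURD INVALID (collision), skipped

Answer: XXX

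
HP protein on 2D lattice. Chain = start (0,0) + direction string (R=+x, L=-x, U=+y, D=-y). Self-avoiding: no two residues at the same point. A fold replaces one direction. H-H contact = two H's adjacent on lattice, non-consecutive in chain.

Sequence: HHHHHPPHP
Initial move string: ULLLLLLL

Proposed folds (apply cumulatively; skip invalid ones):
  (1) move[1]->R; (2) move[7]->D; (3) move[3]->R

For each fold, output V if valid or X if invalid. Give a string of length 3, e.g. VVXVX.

Initial: ULLLLLLL -> [(0, 0), (0, 1), (-1, 1), (-2, 1), (-3, 1), (-4, 1), (-5, 1), (-6, 1), (-7, 1)]
Fold 1: move[1]->R => URLLLLLL INVALID (collision), skipped
Fold 2: move[7]->D => ULLLLLLD VALID
Fold 3: move[3]->R => ULLRLLLD INVALID (collision), skipped

Answer: XVX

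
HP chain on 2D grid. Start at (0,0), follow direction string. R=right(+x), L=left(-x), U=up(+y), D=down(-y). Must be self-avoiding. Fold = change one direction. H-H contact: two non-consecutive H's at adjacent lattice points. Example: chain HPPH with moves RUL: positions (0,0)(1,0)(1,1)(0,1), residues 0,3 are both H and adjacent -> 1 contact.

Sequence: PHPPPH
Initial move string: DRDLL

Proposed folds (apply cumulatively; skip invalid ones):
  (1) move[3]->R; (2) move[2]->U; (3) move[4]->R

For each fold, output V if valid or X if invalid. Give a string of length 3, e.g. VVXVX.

Initial: DRDLL -> [(0, 0), (0, -1), (1, -1), (1, -2), (0, -2), (-1, -2)]
Fold 1: move[3]->R => DRDRL INVALID (collision), skipped
Fold 2: move[2]->U => DRULL INVALID (collision), skipped
Fold 3: move[4]->R => DRDLR INVALID (collision), skipped

Answer: XXX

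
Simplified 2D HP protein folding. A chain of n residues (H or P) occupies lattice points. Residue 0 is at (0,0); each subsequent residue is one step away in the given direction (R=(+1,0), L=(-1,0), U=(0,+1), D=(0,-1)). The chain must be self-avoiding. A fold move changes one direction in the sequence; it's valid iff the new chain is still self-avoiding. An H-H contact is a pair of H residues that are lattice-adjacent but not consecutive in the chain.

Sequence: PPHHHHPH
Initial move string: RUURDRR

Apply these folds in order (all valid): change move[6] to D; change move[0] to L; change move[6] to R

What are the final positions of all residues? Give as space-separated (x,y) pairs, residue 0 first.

Answer: (0,0) (-1,0) (-1,1) (-1,2) (0,2) (0,1) (1,1) (2,1)

Derivation:
Initial moves: RUURDRR
Fold: move[6]->D => RUURDRD (positions: [(0, 0), (1, 0), (1, 1), (1, 2), (2, 2), (2, 1), (3, 1), (3, 0)])
Fold: move[0]->L => LUURDRD (positions: [(0, 0), (-1, 0), (-1, 1), (-1, 2), (0, 2), (0, 1), (1, 1), (1, 0)])
Fold: move[6]->R => LUURDRR (positions: [(0, 0), (-1, 0), (-1, 1), (-1, 2), (0, 2), (0, 1), (1, 1), (2, 1)])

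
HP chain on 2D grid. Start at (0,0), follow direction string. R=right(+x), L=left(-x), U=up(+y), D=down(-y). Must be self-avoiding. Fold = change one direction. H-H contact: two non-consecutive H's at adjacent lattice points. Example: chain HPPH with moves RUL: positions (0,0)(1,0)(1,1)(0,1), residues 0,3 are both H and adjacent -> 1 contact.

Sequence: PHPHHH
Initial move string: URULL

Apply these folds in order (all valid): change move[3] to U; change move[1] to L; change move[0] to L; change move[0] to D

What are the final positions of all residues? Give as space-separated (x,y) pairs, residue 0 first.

Answer: (0,0) (0,-1) (-1,-1) (-1,0) (-1,1) (-2,1)

Derivation:
Initial moves: URULL
Fold: move[3]->U => URUUL (positions: [(0, 0), (0, 1), (1, 1), (1, 2), (1, 3), (0, 3)])
Fold: move[1]->L => ULUUL (positions: [(0, 0), (0, 1), (-1, 1), (-1, 2), (-1, 3), (-2, 3)])
Fold: move[0]->L => LLUUL (positions: [(0, 0), (-1, 0), (-2, 0), (-2, 1), (-2, 2), (-3, 2)])
Fold: move[0]->D => DLUUL (positions: [(0, 0), (0, -1), (-1, -1), (-1, 0), (-1, 1), (-2, 1)])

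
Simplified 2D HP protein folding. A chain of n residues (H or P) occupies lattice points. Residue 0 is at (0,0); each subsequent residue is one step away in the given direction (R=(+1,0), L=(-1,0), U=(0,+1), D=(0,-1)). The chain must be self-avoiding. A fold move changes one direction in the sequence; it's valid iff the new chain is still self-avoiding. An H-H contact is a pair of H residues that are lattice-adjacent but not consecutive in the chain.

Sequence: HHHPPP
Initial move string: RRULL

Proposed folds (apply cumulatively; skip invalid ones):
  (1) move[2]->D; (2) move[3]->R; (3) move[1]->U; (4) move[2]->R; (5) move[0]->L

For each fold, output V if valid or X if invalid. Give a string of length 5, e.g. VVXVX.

Initial: RRULL -> [(0, 0), (1, 0), (2, 0), (2, 1), (1, 1), (0, 1)]
Fold 1: move[2]->D => RRDLL VALID
Fold 2: move[3]->R => RRDRL INVALID (collision), skipped
Fold 3: move[1]->U => RUDLL INVALID (collision), skipped
Fold 4: move[2]->R => RRRLL INVALID (collision), skipped
Fold 5: move[0]->L => LRDLL INVALID (collision), skipped

Answer: VXXXX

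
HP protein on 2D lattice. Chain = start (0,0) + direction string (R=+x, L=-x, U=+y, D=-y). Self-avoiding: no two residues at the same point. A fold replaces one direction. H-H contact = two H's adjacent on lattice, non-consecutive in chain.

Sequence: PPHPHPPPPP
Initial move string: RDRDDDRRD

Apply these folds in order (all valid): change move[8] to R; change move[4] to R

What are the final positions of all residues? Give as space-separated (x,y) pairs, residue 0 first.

Answer: (0,0) (1,0) (1,-1) (2,-1) (2,-2) (3,-2) (3,-3) (4,-3) (5,-3) (6,-3)

Derivation:
Initial moves: RDRDDDRRD
Fold: move[8]->R => RDRDDDRRR (positions: [(0, 0), (1, 0), (1, -1), (2, -1), (2, -2), (2, -3), (2, -4), (3, -4), (4, -4), (5, -4)])
Fold: move[4]->R => RDRDRDRRR (positions: [(0, 0), (1, 0), (1, -1), (2, -1), (2, -2), (3, -2), (3, -3), (4, -3), (5, -3), (6, -3)])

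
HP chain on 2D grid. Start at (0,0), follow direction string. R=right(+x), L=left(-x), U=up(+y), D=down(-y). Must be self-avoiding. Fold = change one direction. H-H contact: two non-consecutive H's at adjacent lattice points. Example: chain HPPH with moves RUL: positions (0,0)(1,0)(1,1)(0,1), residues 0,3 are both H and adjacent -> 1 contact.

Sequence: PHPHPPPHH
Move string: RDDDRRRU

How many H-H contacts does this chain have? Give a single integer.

Answer: 0

Derivation:
Positions: [(0, 0), (1, 0), (1, -1), (1, -2), (1, -3), (2, -3), (3, -3), (4, -3), (4, -2)]
No H-H contacts found.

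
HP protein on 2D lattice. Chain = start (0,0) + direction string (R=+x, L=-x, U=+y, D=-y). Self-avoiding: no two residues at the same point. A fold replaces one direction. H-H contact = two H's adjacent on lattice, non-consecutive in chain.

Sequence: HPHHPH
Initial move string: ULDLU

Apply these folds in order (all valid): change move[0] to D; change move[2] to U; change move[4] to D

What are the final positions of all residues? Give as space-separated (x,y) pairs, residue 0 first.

Answer: (0,0) (0,-1) (-1,-1) (-1,0) (-2,0) (-2,-1)

Derivation:
Initial moves: ULDLU
Fold: move[0]->D => DLDLU (positions: [(0, 0), (0, -1), (-1, -1), (-1, -2), (-2, -2), (-2, -1)])
Fold: move[2]->U => DLULU (positions: [(0, 0), (0, -1), (-1, -1), (-1, 0), (-2, 0), (-2, 1)])
Fold: move[4]->D => DLULD (positions: [(0, 0), (0, -1), (-1, -1), (-1, 0), (-2, 0), (-2, -1)])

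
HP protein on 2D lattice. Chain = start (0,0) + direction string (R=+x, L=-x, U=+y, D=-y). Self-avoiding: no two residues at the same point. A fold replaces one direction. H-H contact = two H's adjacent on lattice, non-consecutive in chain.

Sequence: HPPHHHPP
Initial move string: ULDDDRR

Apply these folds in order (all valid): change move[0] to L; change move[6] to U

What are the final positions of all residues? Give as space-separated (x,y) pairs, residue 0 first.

Initial moves: ULDDDRR
Fold: move[0]->L => LLDDDRR (positions: [(0, 0), (-1, 0), (-2, 0), (-2, -1), (-2, -2), (-2, -3), (-1, -3), (0, -3)])
Fold: move[6]->U => LLDDDRU (positions: [(0, 0), (-1, 0), (-2, 0), (-2, -1), (-2, -2), (-2, -3), (-1, -3), (-1, -2)])

Answer: (0,0) (-1,0) (-2,0) (-2,-1) (-2,-2) (-2,-3) (-1,-3) (-1,-2)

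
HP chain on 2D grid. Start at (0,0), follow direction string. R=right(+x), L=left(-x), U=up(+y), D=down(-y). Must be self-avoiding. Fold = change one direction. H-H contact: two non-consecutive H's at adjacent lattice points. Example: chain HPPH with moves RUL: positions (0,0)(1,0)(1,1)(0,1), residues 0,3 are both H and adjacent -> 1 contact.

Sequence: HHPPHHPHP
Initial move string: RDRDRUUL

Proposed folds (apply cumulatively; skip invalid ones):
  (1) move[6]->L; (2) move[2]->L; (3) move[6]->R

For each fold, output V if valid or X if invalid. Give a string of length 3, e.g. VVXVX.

Initial: RDRDRUUL -> [(0, 0), (1, 0), (1, -1), (2, -1), (2, -2), (3, -2), (3, -1), (3, 0), (2, 0)]
Fold 1: move[6]->L => RDRDRULL INVALID (collision), skipped
Fold 2: move[2]->L => RDLDRUUL INVALID (collision), skipped
Fold 3: move[6]->R => RDRDRURL INVALID (collision), skipped

Answer: XXX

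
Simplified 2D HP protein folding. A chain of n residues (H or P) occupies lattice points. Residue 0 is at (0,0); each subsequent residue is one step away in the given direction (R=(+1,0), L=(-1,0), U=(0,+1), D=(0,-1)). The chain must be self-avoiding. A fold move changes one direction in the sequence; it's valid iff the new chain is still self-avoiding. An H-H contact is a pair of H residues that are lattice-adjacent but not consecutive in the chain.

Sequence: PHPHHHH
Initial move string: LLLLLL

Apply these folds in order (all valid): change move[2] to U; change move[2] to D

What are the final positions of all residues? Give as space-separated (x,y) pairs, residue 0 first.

Answer: (0,0) (-1,0) (-2,0) (-2,-1) (-3,-1) (-4,-1) (-5,-1)

Derivation:
Initial moves: LLLLLL
Fold: move[2]->U => LLULLL (positions: [(0, 0), (-1, 0), (-2, 0), (-2, 1), (-3, 1), (-4, 1), (-5, 1)])
Fold: move[2]->D => LLDLLL (positions: [(0, 0), (-1, 0), (-2, 0), (-2, -1), (-3, -1), (-4, -1), (-5, -1)])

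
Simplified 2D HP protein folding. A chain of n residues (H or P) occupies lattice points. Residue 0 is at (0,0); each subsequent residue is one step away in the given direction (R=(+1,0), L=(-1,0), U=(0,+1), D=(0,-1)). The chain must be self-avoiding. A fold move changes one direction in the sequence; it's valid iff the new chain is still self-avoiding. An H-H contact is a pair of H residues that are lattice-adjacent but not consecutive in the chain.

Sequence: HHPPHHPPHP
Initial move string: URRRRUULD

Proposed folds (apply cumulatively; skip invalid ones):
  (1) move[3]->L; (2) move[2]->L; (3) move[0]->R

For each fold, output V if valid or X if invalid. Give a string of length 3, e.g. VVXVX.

Answer: XXV

Derivation:
Initial: URRRRUULD -> [(0, 0), (0, 1), (1, 1), (2, 1), (3, 1), (4, 1), (4, 2), (4, 3), (3, 3), (3, 2)]
Fold 1: move[3]->L => URRLRUULD INVALID (collision), skipped
Fold 2: move[2]->L => URLRRUULD INVALID (collision), skipped
Fold 3: move[0]->R => RRRRRUULD VALID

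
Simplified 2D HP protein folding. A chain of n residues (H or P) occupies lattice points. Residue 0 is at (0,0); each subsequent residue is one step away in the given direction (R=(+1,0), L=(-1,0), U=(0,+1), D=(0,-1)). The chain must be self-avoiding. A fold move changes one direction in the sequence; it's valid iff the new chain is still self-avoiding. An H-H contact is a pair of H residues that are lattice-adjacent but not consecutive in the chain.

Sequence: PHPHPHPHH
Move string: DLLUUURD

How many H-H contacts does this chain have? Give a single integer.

Positions: [(0, 0), (0, -1), (-1, -1), (-2, -1), (-2, 0), (-2, 1), (-2, 2), (-1, 2), (-1, 1)]
H-H contact: residue 5 @(-2,1) - residue 8 @(-1, 1)

Answer: 1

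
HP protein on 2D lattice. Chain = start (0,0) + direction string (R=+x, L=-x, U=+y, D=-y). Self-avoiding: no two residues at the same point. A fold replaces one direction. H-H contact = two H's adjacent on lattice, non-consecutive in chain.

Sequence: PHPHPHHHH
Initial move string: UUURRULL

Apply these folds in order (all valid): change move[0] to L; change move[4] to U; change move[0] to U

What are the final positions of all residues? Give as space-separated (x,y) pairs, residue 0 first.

Answer: (0,0) (0,1) (0,2) (0,3) (1,3) (1,4) (1,5) (0,5) (-1,5)

Derivation:
Initial moves: UUURRULL
Fold: move[0]->L => LUURRULL (positions: [(0, 0), (-1, 0), (-1, 1), (-1, 2), (0, 2), (1, 2), (1, 3), (0, 3), (-1, 3)])
Fold: move[4]->U => LUURUULL (positions: [(0, 0), (-1, 0), (-1, 1), (-1, 2), (0, 2), (0, 3), (0, 4), (-1, 4), (-2, 4)])
Fold: move[0]->U => UUURUULL (positions: [(0, 0), (0, 1), (0, 2), (0, 3), (1, 3), (1, 4), (1, 5), (0, 5), (-1, 5)])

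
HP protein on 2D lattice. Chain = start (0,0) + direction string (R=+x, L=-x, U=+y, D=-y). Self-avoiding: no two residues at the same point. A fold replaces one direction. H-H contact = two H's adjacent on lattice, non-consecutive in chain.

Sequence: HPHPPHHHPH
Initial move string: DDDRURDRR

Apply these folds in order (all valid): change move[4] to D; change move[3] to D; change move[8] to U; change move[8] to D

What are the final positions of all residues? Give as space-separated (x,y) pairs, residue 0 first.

Answer: (0,0) (0,-1) (0,-2) (0,-3) (0,-4) (0,-5) (1,-5) (1,-6) (2,-6) (2,-7)

Derivation:
Initial moves: DDDRURDRR
Fold: move[4]->D => DDDRDRDRR (positions: [(0, 0), (0, -1), (0, -2), (0, -3), (1, -3), (1, -4), (2, -4), (2, -5), (3, -5), (4, -5)])
Fold: move[3]->D => DDDDDRDRR (positions: [(0, 0), (0, -1), (0, -2), (0, -3), (0, -4), (0, -5), (1, -5), (1, -6), (2, -6), (3, -6)])
Fold: move[8]->U => DDDDDRDRU (positions: [(0, 0), (0, -1), (0, -2), (0, -3), (0, -4), (0, -5), (1, -5), (1, -6), (2, -6), (2, -5)])
Fold: move[8]->D => DDDDDRDRD (positions: [(0, 0), (0, -1), (0, -2), (0, -3), (0, -4), (0, -5), (1, -5), (1, -6), (2, -6), (2, -7)])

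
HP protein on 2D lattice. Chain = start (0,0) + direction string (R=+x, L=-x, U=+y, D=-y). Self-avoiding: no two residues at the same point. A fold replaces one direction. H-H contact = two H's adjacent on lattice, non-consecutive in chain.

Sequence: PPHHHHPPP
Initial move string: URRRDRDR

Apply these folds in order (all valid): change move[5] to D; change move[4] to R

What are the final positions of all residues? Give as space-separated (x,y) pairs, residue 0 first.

Initial moves: URRRDRDR
Fold: move[5]->D => URRRDDDR (positions: [(0, 0), (0, 1), (1, 1), (2, 1), (3, 1), (3, 0), (3, -1), (3, -2), (4, -2)])
Fold: move[4]->R => URRRRDDR (positions: [(0, 0), (0, 1), (1, 1), (2, 1), (3, 1), (4, 1), (4, 0), (4, -1), (5, -1)])

Answer: (0,0) (0,1) (1,1) (2,1) (3,1) (4,1) (4,0) (4,-1) (5,-1)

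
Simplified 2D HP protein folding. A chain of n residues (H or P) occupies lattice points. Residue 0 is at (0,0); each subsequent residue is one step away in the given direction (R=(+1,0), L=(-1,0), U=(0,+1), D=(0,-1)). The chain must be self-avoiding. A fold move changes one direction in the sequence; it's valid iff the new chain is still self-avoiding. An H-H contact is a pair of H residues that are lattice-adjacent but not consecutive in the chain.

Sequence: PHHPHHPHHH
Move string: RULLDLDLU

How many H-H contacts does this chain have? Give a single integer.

Answer: 0

Derivation:
Positions: [(0, 0), (1, 0), (1, 1), (0, 1), (-1, 1), (-1, 0), (-2, 0), (-2, -1), (-3, -1), (-3, 0)]
No H-H contacts found.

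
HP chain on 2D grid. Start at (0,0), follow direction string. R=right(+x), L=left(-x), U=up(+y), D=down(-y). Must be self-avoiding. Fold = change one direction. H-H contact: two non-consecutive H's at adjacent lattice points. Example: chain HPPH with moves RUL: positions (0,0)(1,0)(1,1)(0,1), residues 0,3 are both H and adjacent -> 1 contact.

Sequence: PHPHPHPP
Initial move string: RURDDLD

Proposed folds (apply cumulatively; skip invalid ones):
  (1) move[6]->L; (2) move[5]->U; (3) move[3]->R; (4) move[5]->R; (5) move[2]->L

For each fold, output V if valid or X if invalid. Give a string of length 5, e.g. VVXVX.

Answer: VXXXX

Derivation:
Initial: RURDDLD -> [(0, 0), (1, 0), (1, 1), (2, 1), (2, 0), (2, -1), (1, -1), (1, -2)]
Fold 1: move[6]->L => RURDDLL VALID
Fold 2: move[5]->U => RURDDUL INVALID (collision), skipped
Fold 3: move[3]->R => RURRDLL INVALID (collision), skipped
Fold 4: move[5]->R => RURDDRL INVALID (collision), skipped
Fold 5: move[2]->L => RULDDLL INVALID (collision), skipped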